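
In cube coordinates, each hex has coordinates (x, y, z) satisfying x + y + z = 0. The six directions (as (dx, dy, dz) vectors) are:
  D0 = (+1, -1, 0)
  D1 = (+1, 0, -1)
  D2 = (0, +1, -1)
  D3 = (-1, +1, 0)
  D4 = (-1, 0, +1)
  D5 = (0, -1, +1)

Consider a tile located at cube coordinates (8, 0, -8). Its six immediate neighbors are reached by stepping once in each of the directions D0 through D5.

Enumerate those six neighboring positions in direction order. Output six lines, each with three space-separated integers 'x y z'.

Answer: 9 -1 -8
9 0 -9
8 1 -9
7 1 -8
7 0 -7
8 -1 -7

Derivation:
Center: (8, 0, -8). Add each direction:
  D0: (8, 0, -8) + (1, -1, 0) = (9, -1, -8)
  D1: (8, 0, -8) + (1, 0, -1) = (9, 0, -9)
  D2: (8, 0, -8) + (0, 1, -1) = (8, 1, -9)
  D3: (8, 0, -8) + (-1, 1, 0) = (7, 1, -8)
  D4: (8, 0, -8) + (-1, 0, 1) = (7, 0, -7)
  D5: (8, 0, -8) + (0, -1, 1) = (8, -1, -7)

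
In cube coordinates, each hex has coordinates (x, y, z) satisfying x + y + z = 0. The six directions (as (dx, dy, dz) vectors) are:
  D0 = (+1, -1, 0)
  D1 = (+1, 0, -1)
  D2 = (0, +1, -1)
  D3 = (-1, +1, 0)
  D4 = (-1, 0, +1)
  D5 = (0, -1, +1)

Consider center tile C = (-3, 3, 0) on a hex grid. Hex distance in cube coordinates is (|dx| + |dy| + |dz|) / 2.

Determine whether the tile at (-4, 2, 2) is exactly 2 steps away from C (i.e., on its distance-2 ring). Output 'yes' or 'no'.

|px - cx| = |-4 - (-3)| = 1
|py - cy| = |2 - 3| = 1
|pz - cz| = |2 - 0| = 2
distance = (1+1+2)/2 = 4/2 = 2
radius = 2; distance == radius -> yes

Answer: yes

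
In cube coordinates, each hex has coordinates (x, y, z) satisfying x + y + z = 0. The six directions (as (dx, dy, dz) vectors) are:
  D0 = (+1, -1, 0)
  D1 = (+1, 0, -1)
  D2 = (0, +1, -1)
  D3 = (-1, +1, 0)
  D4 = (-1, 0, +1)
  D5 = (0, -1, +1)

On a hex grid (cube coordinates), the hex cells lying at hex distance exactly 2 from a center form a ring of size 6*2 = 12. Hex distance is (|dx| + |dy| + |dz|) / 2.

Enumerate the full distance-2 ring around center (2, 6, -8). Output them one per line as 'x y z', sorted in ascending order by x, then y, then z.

Answer: 0 6 -6
0 7 -7
0 8 -8
1 5 -6
1 8 -9
2 4 -6
2 8 -10
3 4 -7
3 7 -10
4 4 -8
4 5 -9
4 6 -10

Derivation:
Walk ring at distance 2 from (2, 6, -8):
Start at center + D4*2 = (0, 6, -6)
  hex 0: (0, 6, -6)
  hex 1: (1, 5, -6)
  hex 2: (2, 4, -6)
  hex 3: (3, 4, -7)
  hex 4: (4, 4, -8)
  hex 5: (4, 5, -9)
  hex 6: (4, 6, -10)
  hex 7: (3, 7, -10)
  hex 8: (2, 8, -10)
  hex 9: (1, 8, -9)
  hex 10: (0, 8, -8)
  hex 11: (0, 7, -7)
Sorted: 12 hexes.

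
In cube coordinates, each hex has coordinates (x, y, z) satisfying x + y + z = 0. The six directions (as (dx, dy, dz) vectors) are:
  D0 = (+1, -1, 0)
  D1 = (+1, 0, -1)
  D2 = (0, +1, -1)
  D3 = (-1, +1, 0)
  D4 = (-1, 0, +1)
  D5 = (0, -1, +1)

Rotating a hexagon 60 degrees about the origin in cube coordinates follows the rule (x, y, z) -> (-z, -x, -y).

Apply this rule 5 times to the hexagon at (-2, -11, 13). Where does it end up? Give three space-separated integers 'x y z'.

Start: (-2, -11, 13)
Step 1: (-2, -11, 13) -> (-(13), -(-2), -(-11)) = (-13, 2, 11)
Step 2: (-13, 2, 11) -> (-(11), -(-13), -(2)) = (-11, 13, -2)
Step 3: (-11, 13, -2) -> (-(-2), -(-11), -(13)) = (2, 11, -13)
Step 4: (2, 11, -13) -> (-(-13), -(2), -(11)) = (13, -2, -11)
Step 5: (13, -2, -11) -> (-(-11), -(13), -(-2)) = (11, -13, 2)

Answer: 11 -13 2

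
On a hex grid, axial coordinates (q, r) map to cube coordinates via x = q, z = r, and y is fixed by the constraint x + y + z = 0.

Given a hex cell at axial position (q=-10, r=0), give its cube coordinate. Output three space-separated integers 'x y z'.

Answer: -10 10 0

Derivation:
x = q = -10
z = r = 0
y = -x - z = -(-10) - (0) = 10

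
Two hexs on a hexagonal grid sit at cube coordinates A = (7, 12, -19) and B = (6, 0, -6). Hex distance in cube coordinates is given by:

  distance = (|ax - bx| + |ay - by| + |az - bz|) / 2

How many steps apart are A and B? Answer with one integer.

Answer: 13

Derivation:
|ax - bx| = |7 - 6| = 1
|ay - by| = |12 - 0| = 12
|az - bz| = |-19 - (-6)| = 13
distance = (1 + 12 + 13) / 2 = 26 / 2 = 13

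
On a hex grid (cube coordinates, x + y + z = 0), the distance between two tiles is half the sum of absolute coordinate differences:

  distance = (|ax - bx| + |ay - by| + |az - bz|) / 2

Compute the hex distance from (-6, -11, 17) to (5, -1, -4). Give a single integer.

|ax - bx| = |-6 - 5| = 11
|ay - by| = |-11 - (-1)| = 10
|az - bz| = |17 - (-4)| = 21
distance = (11 + 10 + 21) / 2 = 42 / 2 = 21

Answer: 21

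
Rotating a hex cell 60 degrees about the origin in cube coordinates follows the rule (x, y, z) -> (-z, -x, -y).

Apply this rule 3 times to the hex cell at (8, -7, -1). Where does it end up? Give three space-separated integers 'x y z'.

Start: (8, -7, -1)
Step 1: (8, -7, -1) -> (-(-1), -(8), -(-7)) = (1, -8, 7)
Step 2: (1, -8, 7) -> (-(7), -(1), -(-8)) = (-7, -1, 8)
Step 3: (-7, -1, 8) -> (-(8), -(-7), -(-1)) = (-8, 7, 1)

Answer: -8 7 1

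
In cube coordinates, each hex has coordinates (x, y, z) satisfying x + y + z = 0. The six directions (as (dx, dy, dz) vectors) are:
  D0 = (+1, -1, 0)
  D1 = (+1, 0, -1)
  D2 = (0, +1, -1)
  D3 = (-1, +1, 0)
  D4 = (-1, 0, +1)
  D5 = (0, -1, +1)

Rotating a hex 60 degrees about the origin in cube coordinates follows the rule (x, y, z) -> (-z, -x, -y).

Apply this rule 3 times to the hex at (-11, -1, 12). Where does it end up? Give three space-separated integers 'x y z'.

Answer: 11 1 -12

Derivation:
Start: (-11, -1, 12)
Step 1: (-11, -1, 12) -> (-(12), -(-11), -(-1)) = (-12, 11, 1)
Step 2: (-12, 11, 1) -> (-(1), -(-12), -(11)) = (-1, 12, -11)
Step 3: (-1, 12, -11) -> (-(-11), -(-1), -(12)) = (11, 1, -12)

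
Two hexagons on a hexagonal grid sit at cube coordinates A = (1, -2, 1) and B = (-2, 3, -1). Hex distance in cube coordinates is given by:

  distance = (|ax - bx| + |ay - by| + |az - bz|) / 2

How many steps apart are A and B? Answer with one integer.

Answer: 5

Derivation:
|ax - bx| = |1 - (-2)| = 3
|ay - by| = |-2 - 3| = 5
|az - bz| = |1 - (-1)| = 2
distance = (3 + 5 + 2) / 2 = 10 / 2 = 5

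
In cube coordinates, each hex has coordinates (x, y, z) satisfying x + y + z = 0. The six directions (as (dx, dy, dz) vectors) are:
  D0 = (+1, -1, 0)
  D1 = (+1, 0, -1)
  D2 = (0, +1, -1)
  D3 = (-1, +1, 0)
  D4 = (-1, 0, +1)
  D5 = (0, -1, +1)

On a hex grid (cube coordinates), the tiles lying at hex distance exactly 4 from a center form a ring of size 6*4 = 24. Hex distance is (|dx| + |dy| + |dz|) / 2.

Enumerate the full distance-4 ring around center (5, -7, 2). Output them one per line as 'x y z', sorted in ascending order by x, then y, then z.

Answer: 1 -7 6
1 -6 5
1 -5 4
1 -4 3
1 -3 2
2 -8 6
2 -3 1
3 -9 6
3 -3 0
4 -10 6
4 -3 -1
5 -11 6
5 -3 -2
6 -11 5
6 -4 -2
7 -11 4
7 -5 -2
8 -11 3
8 -6 -2
9 -11 2
9 -10 1
9 -9 0
9 -8 -1
9 -7 -2

Derivation:
Walk ring at distance 4 from (5, -7, 2):
Start at center + D4*4 = (1, -7, 6)
  hex 0: (1, -7, 6)
  hex 1: (2, -8, 6)
  hex 2: (3, -9, 6)
  hex 3: (4, -10, 6)
  hex 4: (5, -11, 6)
  hex 5: (6, -11, 5)
  hex 6: (7, -11, 4)
  hex 7: (8, -11, 3)
  hex 8: (9, -11, 2)
  hex 9: (9, -10, 1)
  hex 10: (9, -9, 0)
  hex 11: (9, -8, -1)
  hex 12: (9, -7, -2)
  hex 13: (8, -6, -2)
  hex 14: (7, -5, -2)
  hex 15: (6, -4, -2)
  hex 16: (5, -3, -2)
  hex 17: (4, -3, -1)
  hex 18: (3, -3, 0)
  hex 19: (2, -3, 1)
  hex 20: (1, -3, 2)
  hex 21: (1, -4, 3)
  hex 22: (1, -5, 4)
  hex 23: (1, -6, 5)
Sorted: 24 hexes.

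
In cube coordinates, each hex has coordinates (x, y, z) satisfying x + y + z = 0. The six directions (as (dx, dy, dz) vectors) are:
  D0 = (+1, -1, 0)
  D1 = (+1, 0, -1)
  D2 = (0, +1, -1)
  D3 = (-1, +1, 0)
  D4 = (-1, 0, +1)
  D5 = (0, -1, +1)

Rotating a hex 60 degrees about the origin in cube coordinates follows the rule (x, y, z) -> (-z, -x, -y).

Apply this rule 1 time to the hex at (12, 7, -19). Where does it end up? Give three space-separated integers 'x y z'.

Answer: 19 -12 -7

Derivation:
Start: (12, 7, -19)
Step 1: (12, 7, -19) -> (-(-19), -(12), -(7)) = (19, -12, -7)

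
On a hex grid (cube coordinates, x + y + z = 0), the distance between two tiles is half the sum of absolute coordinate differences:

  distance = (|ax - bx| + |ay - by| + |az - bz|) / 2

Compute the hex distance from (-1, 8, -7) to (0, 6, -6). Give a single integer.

Answer: 2

Derivation:
|ax - bx| = |-1 - 0| = 1
|ay - by| = |8 - 6| = 2
|az - bz| = |-7 - (-6)| = 1
distance = (1 + 2 + 1) / 2 = 4 / 2 = 2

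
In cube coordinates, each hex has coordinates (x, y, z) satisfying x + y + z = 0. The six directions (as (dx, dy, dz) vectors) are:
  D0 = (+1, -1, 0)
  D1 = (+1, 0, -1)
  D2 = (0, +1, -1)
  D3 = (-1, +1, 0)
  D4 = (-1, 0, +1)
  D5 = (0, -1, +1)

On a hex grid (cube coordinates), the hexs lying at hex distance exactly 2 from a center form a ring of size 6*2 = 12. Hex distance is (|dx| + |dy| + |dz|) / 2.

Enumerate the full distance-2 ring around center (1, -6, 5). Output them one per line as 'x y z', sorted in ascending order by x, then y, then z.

Answer: -1 -6 7
-1 -5 6
-1 -4 5
0 -7 7
0 -4 4
1 -8 7
1 -4 3
2 -8 6
2 -5 3
3 -8 5
3 -7 4
3 -6 3

Derivation:
Walk ring at distance 2 from (1, -6, 5):
Start at center + D4*2 = (-1, -6, 7)
  hex 0: (-1, -6, 7)
  hex 1: (0, -7, 7)
  hex 2: (1, -8, 7)
  hex 3: (2, -8, 6)
  hex 4: (3, -8, 5)
  hex 5: (3, -7, 4)
  hex 6: (3, -6, 3)
  hex 7: (2, -5, 3)
  hex 8: (1, -4, 3)
  hex 9: (0, -4, 4)
  hex 10: (-1, -4, 5)
  hex 11: (-1, -5, 6)
Sorted: 12 hexes.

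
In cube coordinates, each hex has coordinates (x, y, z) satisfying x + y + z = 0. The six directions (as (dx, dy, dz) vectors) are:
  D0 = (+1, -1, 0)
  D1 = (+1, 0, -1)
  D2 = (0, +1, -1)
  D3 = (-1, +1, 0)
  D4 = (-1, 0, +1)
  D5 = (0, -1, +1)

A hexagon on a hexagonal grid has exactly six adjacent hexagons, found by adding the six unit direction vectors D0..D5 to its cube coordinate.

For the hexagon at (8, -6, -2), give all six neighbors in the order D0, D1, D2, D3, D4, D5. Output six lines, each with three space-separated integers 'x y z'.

Answer: 9 -7 -2
9 -6 -3
8 -5 -3
7 -5 -2
7 -6 -1
8 -7 -1

Derivation:
Center: (8, -6, -2). Add each direction:
  D0: (8, -6, -2) + (1, -1, 0) = (9, -7, -2)
  D1: (8, -6, -2) + (1, 0, -1) = (9, -6, -3)
  D2: (8, -6, -2) + (0, 1, -1) = (8, -5, -3)
  D3: (8, -6, -2) + (-1, 1, 0) = (7, -5, -2)
  D4: (8, -6, -2) + (-1, 0, 1) = (7, -6, -1)
  D5: (8, -6, -2) + (0, -1, 1) = (8, -7, -1)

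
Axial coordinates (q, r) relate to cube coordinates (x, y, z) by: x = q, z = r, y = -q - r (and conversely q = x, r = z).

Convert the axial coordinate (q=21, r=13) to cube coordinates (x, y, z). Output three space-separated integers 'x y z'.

x = q = 21
z = r = 13
y = -x - z = -(21) - (13) = -34

Answer: 21 -34 13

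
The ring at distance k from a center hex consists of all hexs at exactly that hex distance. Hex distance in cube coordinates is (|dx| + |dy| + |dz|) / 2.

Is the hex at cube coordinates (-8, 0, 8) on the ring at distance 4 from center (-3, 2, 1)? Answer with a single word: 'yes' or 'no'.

|px - cx| = |-8 - (-3)| = 5
|py - cy| = |0 - 2| = 2
|pz - cz| = |8 - 1| = 7
distance = (5+2+7)/2 = 14/2 = 7
radius = 4; distance != radius -> no

Answer: no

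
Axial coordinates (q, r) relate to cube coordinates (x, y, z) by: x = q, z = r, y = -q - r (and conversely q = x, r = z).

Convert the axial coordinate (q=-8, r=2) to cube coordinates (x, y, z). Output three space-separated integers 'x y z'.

x = q = -8
z = r = 2
y = -x - z = -(-8) - (2) = 6

Answer: -8 6 2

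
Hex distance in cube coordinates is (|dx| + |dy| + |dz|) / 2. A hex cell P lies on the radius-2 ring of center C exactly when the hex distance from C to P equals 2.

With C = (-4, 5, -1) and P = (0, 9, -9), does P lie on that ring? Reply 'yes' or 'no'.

Answer: no

Derivation:
|px - cx| = |0 - (-4)| = 4
|py - cy| = |9 - 5| = 4
|pz - cz| = |-9 - (-1)| = 8
distance = (4+4+8)/2 = 16/2 = 8
radius = 2; distance != radius -> no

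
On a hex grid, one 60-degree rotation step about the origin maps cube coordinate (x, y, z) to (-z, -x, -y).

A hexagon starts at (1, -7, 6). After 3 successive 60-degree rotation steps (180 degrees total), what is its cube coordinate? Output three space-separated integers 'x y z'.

Answer: -1 7 -6

Derivation:
Start: (1, -7, 6)
Step 1: (1, -7, 6) -> (-(6), -(1), -(-7)) = (-6, -1, 7)
Step 2: (-6, -1, 7) -> (-(7), -(-6), -(-1)) = (-7, 6, 1)
Step 3: (-7, 6, 1) -> (-(1), -(-7), -(6)) = (-1, 7, -6)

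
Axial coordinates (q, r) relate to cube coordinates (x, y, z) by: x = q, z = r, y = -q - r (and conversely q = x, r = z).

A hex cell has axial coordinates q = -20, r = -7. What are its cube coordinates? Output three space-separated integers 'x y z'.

Answer: -20 27 -7

Derivation:
x = q = -20
z = r = -7
y = -x - z = -(-20) - (-7) = 27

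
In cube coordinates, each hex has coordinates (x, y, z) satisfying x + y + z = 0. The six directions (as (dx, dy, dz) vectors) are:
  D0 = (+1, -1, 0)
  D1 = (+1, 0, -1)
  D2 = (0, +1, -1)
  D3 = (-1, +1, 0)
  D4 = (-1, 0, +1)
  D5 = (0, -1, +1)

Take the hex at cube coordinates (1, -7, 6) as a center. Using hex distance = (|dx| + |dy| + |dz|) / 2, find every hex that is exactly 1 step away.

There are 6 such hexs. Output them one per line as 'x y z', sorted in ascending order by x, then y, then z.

Walk ring at distance 1 from (1, -7, 6):
Start at center + D4*1 = (0, -7, 7)
  hex 0: (0, -7, 7)
  hex 1: (1, -8, 7)
  hex 2: (2, -8, 6)
  hex 3: (2, -7, 5)
  hex 4: (1, -6, 5)
  hex 5: (0, -6, 6)
Sorted: 6 hexes.

Answer: 0 -7 7
0 -6 6
1 -8 7
1 -6 5
2 -8 6
2 -7 5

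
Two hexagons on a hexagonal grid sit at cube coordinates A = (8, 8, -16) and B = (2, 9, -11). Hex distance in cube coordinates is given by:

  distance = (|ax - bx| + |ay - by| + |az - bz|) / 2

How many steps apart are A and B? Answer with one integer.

|ax - bx| = |8 - 2| = 6
|ay - by| = |8 - 9| = 1
|az - bz| = |-16 - (-11)| = 5
distance = (6 + 1 + 5) / 2 = 12 / 2 = 6

Answer: 6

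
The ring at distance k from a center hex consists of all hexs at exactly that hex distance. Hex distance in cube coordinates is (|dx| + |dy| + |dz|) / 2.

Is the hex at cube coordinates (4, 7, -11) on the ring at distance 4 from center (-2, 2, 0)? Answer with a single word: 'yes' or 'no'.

|px - cx| = |4 - (-2)| = 6
|py - cy| = |7 - 2| = 5
|pz - cz| = |-11 - 0| = 11
distance = (6+5+11)/2 = 22/2 = 11
radius = 4; distance != radius -> no

Answer: no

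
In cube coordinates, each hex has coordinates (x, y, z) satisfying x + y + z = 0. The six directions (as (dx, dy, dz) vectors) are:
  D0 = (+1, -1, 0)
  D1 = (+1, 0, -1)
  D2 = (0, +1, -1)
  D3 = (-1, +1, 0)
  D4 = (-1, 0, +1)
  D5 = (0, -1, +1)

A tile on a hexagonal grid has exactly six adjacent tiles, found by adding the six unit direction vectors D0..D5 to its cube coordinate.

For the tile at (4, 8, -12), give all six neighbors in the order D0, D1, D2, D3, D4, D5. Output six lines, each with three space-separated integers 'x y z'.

Answer: 5 7 -12
5 8 -13
4 9 -13
3 9 -12
3 8 -11
4 7 -11

Derivation:
Center: (4, 8, -12). Add each direction:
  D0: (4, 8, -12) + (1, -1, 0) = (5, 7, -12)
  D1: (4, 8, -12) + (1, 0, -1) = (5, 8, -13)
  D2: (4, 8, -12) + (0, 1, -1) = (4, 9, -13)
  D3: (4, 8, -12) + (-1, 1, 0) = (3, 9, -12)
  D4: (4, 8, -12) + (-1, 0, 1) = (3, 8, -11)
  D5: (4, 8, -12) + (0, -1, 1) = (4, 7, -11)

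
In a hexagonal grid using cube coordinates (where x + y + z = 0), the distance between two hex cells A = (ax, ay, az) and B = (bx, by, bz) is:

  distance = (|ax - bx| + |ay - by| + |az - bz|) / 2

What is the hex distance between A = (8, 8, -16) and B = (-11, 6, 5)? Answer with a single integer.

Answer: 21

Derivation:
|ax - bx| = |8 - (-11)| = 19
|ay - by| = |8 - 6| = 2
|az - bz| = |-16 - 5| = 21
distance = (19 + 2 + 21) / 2 = 42 / 2 = 21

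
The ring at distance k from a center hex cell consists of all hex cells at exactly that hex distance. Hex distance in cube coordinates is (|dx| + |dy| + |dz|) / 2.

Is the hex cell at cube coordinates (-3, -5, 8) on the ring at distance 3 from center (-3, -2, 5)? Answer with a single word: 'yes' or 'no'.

|px - cx| = |-3 - (-3)| = 0
|py - cy| = |-5 - (-2)| = 3
|pz - cz| = |8 - 5| = 3
distance = (0+3+3)/2 = 6/2 = 3
radius = 3; distance == radius -> yes

Answer: yes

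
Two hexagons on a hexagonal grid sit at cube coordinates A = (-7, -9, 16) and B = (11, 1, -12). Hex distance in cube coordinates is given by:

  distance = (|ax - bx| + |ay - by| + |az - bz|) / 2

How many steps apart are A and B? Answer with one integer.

Answer: 28

Derivation:
|ax - bx| = |-7 - 11| = 18
|ay - by| = |-9 - 1| = 10
|az - bz| = |16 - (-12)| = 28
distance = (18 + 10 + 28) / 2 = 56 / 2 = 28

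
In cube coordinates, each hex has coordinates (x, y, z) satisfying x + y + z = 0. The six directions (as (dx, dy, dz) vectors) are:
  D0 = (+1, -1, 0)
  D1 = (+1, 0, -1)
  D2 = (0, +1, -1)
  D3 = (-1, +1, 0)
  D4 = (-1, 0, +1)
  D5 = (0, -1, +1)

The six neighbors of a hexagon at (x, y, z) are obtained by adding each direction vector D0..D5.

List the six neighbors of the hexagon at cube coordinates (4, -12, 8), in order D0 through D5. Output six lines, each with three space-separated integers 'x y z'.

Answer: 5 -13 8
5 -12 7
4 -11 7
3 -11 8
3 -12 9
4 -13 9

Derivation:
Center: (4, -12, 8). Add each direction:
  D0: (4, -12, 8) + (1, -1, 0) = (5, -13, 8)
  D1: (4, -12, 8) + (1, 0, -1) = (5, -12, 7)
  D2: (4, -12, 8) + (0, 1, -1) = (4, -11, 7)
  D3: (4, -12, 8) + (-1, 1, 0) = (3, -11, 8)
  D4: (4, -12, 8) + (-1, 0, 1) = (3, -12, 9)
  D5: (4, -12, 8) + (0, -1, 1) = (4, -13, 9)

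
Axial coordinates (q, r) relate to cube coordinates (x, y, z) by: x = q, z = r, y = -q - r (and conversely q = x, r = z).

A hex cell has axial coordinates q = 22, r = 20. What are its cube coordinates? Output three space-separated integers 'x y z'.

Answer: 22 -42 20

Derivation:
x = q = 22
z = r = 20
y = -x - z = -(22) - (20) = -42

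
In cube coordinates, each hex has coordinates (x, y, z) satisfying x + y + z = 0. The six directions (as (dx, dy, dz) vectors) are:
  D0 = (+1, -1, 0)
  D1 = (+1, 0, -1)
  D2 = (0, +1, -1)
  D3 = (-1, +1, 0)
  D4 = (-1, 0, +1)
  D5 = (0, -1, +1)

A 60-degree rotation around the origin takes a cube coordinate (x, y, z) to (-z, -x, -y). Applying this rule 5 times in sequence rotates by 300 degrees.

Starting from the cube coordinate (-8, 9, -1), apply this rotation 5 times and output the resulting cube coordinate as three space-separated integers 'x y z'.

Start: (-8, 9, -1)
Step 1: (-8, 9, -1) -> (-(-1), -(-8), -(9)) = (1, 8, -9)
Step 2: (1, 8, -9) -> (-(-9), -(1), -(8)) = (9, -1, -8)
Step 3: (9, -1, -8) -> (-(-8), -(9), -(-1)) = (8, -9, 1)
Step 4: (8, -9, 1) -> (-(1), -(8), -(-9)) = (-1, -8, 9)
Step 5: (-1, -8, 9) -> (-(9), -(-1), -(-8)) = (-9, 1, 8)

Answer: -9 1 8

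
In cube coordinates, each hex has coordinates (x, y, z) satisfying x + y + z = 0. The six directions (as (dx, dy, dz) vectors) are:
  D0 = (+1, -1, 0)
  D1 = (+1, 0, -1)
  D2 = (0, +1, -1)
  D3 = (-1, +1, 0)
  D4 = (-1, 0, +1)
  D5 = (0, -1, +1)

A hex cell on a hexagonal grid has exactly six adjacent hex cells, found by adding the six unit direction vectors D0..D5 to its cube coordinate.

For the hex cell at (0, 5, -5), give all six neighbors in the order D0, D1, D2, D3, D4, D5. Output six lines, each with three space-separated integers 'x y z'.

Answer: 1 4 -5
1 5 -6
0 6 -6
-1 6 -5
-1 5 -4
0 4 -4

Derivation:
Center: (0, 5, -5). Add each direction:
  D0: (0, 5, -5) + (1, -1, 0) = (1, 4, -5)
  D1: (0, 5, -5) + (1, 0, -1) = (1, 5, -6)
  D2: (0, 5, -5) + (0, 1, -1) = (0, 6, -6)
  D3: (0, 5, -5) + (-1, 1, 0) = (-1, 6, -5)
  D4: (0, 5, -5) + (-1, 0, 1) = (-1, 5, -4)
  D5: (0, 5, -5) + (0, -1, 1) = (0, 4, -4)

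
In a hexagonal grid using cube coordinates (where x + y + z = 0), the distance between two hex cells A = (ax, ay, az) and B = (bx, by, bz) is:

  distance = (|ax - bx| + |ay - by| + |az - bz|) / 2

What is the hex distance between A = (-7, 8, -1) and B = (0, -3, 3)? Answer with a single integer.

|ax - bx| = |-7 - 0| = 7
|ay - by| = |8 - (-3)| = 11
|az - bz| = |-1 - 3| = 4
distance = (7 + 11 + 4) / 2 = 22 / 2 = 11

Answer: 11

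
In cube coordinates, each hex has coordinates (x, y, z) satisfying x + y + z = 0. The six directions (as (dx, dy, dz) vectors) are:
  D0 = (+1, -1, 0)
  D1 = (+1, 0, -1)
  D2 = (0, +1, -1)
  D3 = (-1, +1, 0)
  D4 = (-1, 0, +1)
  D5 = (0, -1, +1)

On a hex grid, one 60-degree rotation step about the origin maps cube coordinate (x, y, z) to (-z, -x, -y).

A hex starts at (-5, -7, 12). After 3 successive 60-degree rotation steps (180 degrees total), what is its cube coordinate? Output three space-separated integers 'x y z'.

Answer: 5 7 -12

Derivation:
Start: (-5, -7, 12)
Step 1: (-5, -7, 12) -> (-(12), -(-5), -(-7)) = (-12, 5, 7)
Step 2: (-12, 5, 7) -> (-(7), -(-12), -(5)) = (-7, 12, -5)
Step 3: (-7, 12, -5) -> (-(-5), -(-7), -(12)) = (5, 7, -12)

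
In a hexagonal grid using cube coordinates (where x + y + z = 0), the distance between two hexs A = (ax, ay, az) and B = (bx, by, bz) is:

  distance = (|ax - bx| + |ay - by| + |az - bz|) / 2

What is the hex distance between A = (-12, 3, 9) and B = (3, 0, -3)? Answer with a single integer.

|ax - bx| = |-12 - 3| = 15
|ay - by| = |3 - 0| = 3
|az - bz| = |9 - (-3)| = 12
distance = (15 + 3 + 12) / 2 = 30 / 2 = 15

Answer: 15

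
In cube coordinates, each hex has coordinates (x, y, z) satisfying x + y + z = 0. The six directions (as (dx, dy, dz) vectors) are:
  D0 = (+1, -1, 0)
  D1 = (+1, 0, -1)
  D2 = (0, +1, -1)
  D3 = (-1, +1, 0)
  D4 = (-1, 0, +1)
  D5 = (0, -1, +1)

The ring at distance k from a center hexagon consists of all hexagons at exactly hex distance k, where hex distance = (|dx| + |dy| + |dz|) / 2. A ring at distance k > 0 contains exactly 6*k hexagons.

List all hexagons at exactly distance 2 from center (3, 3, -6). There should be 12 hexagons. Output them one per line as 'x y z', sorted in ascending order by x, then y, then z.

Walk ring at distance 2 from (3, 3, -6):
Start at center + D4*2 = (1, 3, -4)
  hex 0: (1, 3, -4)
  hex 1: (2, 2, -4)
  hex 2: (3, 1, -4)
  hex 3: (4, 1, -5)
  hex 4: (5, 1, -6)
  hex 5: (5, 2, -7)
  hex 6: (5, 3, -8)
  hex 7: (4, 4, -8)
  hex 8: (3, 5, -8)
  hex 9: (2, 5, -7)
  hex 10: (1, 5, -6)
  hex 11: (1, 4, -5)
Sorted: 12 hexes.

Answer: 1 3 -4
1 4 -5
1 5 -6
2 2 -4
2 5 -7
3 1 -4
3 5 -8
4 1 -5
4 4 -8
5 1 -6
5 2 -7
5 3 -8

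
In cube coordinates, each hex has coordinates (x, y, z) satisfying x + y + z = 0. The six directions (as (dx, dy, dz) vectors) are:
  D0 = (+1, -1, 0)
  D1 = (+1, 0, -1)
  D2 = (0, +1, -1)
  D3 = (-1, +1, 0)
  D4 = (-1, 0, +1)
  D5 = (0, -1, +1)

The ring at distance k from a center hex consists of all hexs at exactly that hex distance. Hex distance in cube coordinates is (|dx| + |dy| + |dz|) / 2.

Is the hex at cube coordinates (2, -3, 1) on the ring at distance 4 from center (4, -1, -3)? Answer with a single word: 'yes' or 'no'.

|px - cx| = |2 - 4| = 2
|py - cy| = |-3 - (-1)| = 2
|pz - cz| = |1 - (-3)| = 4
distance = (2+2+4)/2 = 8/2 = 4
radius = 4; distance == radius -> yes

Answer: yes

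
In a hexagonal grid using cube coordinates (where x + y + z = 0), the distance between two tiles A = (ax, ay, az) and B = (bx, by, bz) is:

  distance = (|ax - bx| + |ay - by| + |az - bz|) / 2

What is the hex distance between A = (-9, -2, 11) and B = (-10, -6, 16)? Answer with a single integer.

Answer: 5

Derivation:
|ax - bx| = |-9 - (-10)| = 1
|ay - by| = |-2 - (-6)| = 4
|az - bz| = |11 - 16| = 5
distance = (1 + 4 + 5) / 2 = 10 / 2 = 5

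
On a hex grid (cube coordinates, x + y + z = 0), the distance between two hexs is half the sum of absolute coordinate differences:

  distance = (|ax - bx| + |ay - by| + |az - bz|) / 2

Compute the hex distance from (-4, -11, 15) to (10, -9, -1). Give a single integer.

|ax - bx| = |-4 - 10| = 14
|ay - by| = |-11 - (-9)| = 2
|az - bz| = |15 - (-1)| = 16
distance = (14 + 2 + 16) / 2 = 32 / 2 = 16

Answer: 16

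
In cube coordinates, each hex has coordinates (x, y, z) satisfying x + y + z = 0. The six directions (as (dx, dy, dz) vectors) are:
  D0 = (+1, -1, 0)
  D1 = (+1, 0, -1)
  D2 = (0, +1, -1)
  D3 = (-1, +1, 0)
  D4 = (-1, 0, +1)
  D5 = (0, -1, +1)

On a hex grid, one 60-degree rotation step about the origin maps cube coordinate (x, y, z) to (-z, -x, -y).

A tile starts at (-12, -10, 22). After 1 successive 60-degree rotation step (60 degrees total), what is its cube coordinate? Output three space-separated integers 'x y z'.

Start: (-12, -10, 22)
Step 1: (-12, -10, 22) -> (-(22), -(-12), -(-10)) = (-22, 12, 10)

Answer: -22 12 10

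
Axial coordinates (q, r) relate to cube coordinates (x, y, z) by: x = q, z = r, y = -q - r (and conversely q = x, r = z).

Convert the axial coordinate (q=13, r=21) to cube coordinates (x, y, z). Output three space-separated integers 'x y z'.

Answer: 13 -34 21

Derivation:
x = q = 13
z = r = 21
y = -x - z = -(13) - (21) = -34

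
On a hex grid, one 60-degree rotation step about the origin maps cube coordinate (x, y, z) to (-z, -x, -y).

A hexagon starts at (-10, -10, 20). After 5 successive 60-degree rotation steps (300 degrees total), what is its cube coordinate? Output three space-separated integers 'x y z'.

Answer: 10 -20 10

Derivation:
Start: (-10, -10, 20)
Step 1: (-10, -10, 20) -> (-(20), -(-10), -(-10)) = (-20, 10, 10)
Step 2: (-20, 10, 10) -> (-(10), -(-20), -(10)) = (-10, 20, -10)
Step 3: (-10, 20, -10) -> (-(-10), -(-10), -(20)) = (10, 10, -20)
Step 4: (10, 10, -20) -> (-(-20), -(10), -(10)) = (20, -10, -10)
Step 5: (20, -10, -10) -> (-(-10), -(20), -(-10)) = (10, -20, 10)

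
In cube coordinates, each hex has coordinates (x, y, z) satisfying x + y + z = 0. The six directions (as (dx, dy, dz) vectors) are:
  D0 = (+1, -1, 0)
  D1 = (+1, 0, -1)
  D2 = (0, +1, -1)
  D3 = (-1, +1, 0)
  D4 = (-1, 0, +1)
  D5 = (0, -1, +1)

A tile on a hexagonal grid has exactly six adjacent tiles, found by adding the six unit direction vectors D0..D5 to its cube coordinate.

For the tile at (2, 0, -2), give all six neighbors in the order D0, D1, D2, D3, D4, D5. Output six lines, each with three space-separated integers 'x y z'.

Center: (2, 0, -2). Add each direction:
  D0: (2, 0, -2) + (1, -1, 0) = (3, -1, -2)
  D1: (2, 0, -2) + (1, 0, -1) = (3, 0, -3)
  D2: (2, 0, -2) + (0, 1, -1) = (2, 1, -3)
  D3: (2, 0, -2) + (-1, 1, 0) = (1, 1, -2)
  D4: (2, 0, -2) + (-1, 0, 1) = (1, 0, -1)
  D5: (2, 0, -2) + (0, -1, 1) = (2, -1, -1)

Answer: 3 -1 -2
3 0 -3
2 1 -3
1 1 -2
1 0 -1
2 -1 -1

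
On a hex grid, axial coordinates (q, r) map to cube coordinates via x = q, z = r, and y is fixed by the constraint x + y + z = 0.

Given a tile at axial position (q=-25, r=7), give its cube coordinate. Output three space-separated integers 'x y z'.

Answer: -25 18 7

Derivation:
x = q = -25
z = r = 7
y = -x - z = -(-25) - (7) = 18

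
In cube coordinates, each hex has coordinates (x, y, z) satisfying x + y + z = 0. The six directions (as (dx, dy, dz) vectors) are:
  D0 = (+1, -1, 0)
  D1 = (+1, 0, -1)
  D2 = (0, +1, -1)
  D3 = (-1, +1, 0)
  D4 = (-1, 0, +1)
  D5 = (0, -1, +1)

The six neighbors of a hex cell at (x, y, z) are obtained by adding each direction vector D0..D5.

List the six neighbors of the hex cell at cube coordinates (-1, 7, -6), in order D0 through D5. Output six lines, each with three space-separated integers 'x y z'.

Answer: 0 6 -6
0 7 -7
-1 8 -7
-2 8 -6
-2 7 -5
-1 6 -5

Derivation:
Center: (-1, 7, -6). Add each direction:
  D0: (-1, 7, -6) + (1, -1, 0) = (0, 6, -6)
  D1: (-1, 7, -6) + (1, 0, -1) = (0, 7, -7)
  D2: (-1, 7, -6) + (0, 1, -1) = (-1, 8, -7)
  D3: (-1, 7, -6) + (-1, 1, 0) = (-2, 8, -6)
  D4: (-1, 7, -6) + (-1, 0, 1) = (-2, 7, -5)
  D5: (-1, 7, -6) + (0, -1, 1) = (-1, 6, -5)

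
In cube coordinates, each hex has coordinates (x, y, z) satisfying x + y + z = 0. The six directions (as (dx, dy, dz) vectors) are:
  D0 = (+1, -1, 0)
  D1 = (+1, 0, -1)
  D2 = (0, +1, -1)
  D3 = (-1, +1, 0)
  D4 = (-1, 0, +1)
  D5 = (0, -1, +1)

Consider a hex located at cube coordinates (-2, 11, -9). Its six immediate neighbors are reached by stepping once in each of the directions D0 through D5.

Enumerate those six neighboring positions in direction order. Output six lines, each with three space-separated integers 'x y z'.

Answer: -1 10 -9
-1 11 -10
-2 12 -10
-3 12 -9
-3 11 -8
-2 10 -8

Derivation:
Center: (-2, 11, -9). Add each direction:
  D0: (-2, 11, -9) + (1, -1, 0) = (-1, 10, -9)
  D1: (-2, 11, -9) + (1, 0, -1) = (-1, 11, -10)
  D2: (-2, 11, -9) + (0, 1, -1) = (-2, 12, -10)
  D3: (-2, 11, -9) + (-1, 1, 0) = (-3, 12, -9)
  D4: (-2, 11, -9) + (-1, 0, 1) = (-3, 11, -8)
  D5: (-2, 11, -9) + (0, -1, 1) = (-2, 10, -8)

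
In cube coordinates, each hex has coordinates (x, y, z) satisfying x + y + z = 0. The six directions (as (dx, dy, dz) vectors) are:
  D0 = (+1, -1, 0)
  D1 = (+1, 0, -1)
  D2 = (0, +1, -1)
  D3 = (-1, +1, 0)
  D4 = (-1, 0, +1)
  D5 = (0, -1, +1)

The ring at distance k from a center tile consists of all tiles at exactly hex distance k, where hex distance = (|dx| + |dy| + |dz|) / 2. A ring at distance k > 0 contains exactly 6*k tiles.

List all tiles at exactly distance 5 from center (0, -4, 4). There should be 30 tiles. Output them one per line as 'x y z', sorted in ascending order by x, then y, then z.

Walk ring at distance 5 from (0, -4, 4):
Start at center + D4*5 = (-5, -4, 9)
  hex 0: (-5, -4, 9)
  hex 1: (-4, -5, 9)
  hex 2: (-3, -6, 9)
  hex 3: (-2, -7, 9)
  hex 4: (-1, -8, 9)
  hex 5: (0, -9, 9)
  hex 6: (1, -9, 8)
  hex 7: (2, -9, 7)
  hex 8: (3, -9, 6)
  hex 9: (4, -9, 5)
  hex 10: (5, -9, 4)
  hex 11: (5, -8, 3)
  hex 12: (5, -7, 2)
  hex 13: (5, -6, 1)
  hex 14: (5, -5, 0)
  hex 15: (5, -4, -1)
  hex 16: (4, -3, -1)
  hex 17: (3, -2, -1)
  hex 18: (2, -1, -1)
  hex 19: (1, 0, -1)
  hex 20: (0, 1, -1)
  hex 21: (-1, 1, 0)
  hex 22: (-2, 1, 1)
  hex 23: (-3, 1, 2)
  hex 24: (-4, 1, 3)
  hex 25: (-5, 1, 4)
  hex 26: (-5, 0, 5)
  hex 27: (-5, -1, 6)
  hex 28: (-5, -2, 7)
  hex 29: (-5, -3, 8)
Sorted: 30 hexes.

Answer: -5 -4 9
-5 -3 8
-5 -2 7
-5 -1 6
-5 0 5
-5 1 4
-4 -5 9
-4 1 3
-3 -6 9
-3 1 2
-2 -7 9
-2 1 1
-1 -8 9
-1 1 0
0 -9 9
0 1 -1
1 -9 8
1 0 -1
2 -9 7
2 -1 -1
3 -9 6
3 -2 -1
4 -9 5
4 -3 -1
5 -9 4
5 -8 3
5 -7 2
5 -6 1
5 -5 0
5 -4 -1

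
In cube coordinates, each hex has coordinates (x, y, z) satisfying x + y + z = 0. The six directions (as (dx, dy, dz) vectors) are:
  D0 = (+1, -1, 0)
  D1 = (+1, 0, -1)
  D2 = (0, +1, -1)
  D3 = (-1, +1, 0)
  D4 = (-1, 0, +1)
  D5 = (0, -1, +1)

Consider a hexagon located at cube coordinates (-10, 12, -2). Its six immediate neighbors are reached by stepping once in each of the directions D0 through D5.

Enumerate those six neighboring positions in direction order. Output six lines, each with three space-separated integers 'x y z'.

Answer: -9 11 -2
-9 12 -3
-10 13 -3
-11 13 -2
-11 12 -1
-10 11 -1

Derivation:
Center: (-10, 12, -2). Add each direction:
  D0: (-10, 12, -2) + (1, -1, 0) = (-9, 11, -2)
  D1: (-10, 12, -2) + (1, 0, -1) = (-9, 12, -3)
  D2: (-10, 12, -2) + (0, 1, -1) = (-10, 13, -3)
  D3: (-10, 12, -2) + (-1, 1, 0) = (-11, 13, -2)
  D4: (-10, 12, -2) + (-1, 0, 1) = (-11, 12, -1)
  D5: (-10, 12, -2) + (0, -1, 1) = (-10, 11, -1)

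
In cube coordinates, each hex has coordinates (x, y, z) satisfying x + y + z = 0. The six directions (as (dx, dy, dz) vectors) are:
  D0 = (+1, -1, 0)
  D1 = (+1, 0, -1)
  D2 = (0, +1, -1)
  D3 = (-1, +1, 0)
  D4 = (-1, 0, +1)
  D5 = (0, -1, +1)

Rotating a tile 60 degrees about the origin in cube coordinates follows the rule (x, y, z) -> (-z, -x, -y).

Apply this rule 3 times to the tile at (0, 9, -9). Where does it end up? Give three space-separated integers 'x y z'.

Start: (0, 9, -9)
Step 1: (0, 9, -9) -> (-(-9), -(0), -(9)) = (9, 0, -9)
Step 2: (9, 0, -9) -> (-(-9), -(9), -(0)) = (9, -9, 0)
Step 3: (9, -9, 0) -> (-(0), -(9), -(-9)) = (0, -9, 9)

Answer: 0 -9 9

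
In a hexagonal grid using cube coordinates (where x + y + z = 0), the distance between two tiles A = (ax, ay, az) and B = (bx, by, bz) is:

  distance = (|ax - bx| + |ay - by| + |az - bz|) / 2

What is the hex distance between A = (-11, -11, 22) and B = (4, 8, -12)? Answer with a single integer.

Answer: 34

Derivation:
|ax - bx| = |-11 - 4| = 15
|ay - by| = |-11 - 8| = 19
|az - bz| = |22 - (-12)| = 34
distance = (15 + 19 + 34) / 2 = 68 / 2 = 34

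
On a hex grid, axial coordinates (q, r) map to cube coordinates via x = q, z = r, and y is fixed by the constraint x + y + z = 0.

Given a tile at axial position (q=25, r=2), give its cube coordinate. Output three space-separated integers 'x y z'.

Answer: 25 -27 2

Derivation:
x = q = 25
z = r = 2
y = -x - z = -(25) - (2) = -27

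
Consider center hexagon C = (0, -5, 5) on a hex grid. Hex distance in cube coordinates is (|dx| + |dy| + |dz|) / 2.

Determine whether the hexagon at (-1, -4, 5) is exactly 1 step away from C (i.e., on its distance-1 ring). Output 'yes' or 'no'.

Answer: yes

Derivation:
|px - cx| = |-1 - 0| = 1
|py - cy| = |-4 - (-5)| = 1
|pz - cz| = |5 - 5| = 0
distance = (1+1+0)/2 = 2/2 = 1
radius = 1; distance == radius -> yes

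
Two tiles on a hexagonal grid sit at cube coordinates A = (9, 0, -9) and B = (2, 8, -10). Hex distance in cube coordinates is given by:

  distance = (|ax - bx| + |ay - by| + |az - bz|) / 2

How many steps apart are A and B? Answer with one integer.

Answer: 8

Derivation:
|ax - bx| = |9 - 2| = 7
|ay - by| = |0 - 8| = 8
|az - bz| = |-9 - (-10)| = 1
distance = (7 + 8 + 1) / 2 = 16 / 2 = 8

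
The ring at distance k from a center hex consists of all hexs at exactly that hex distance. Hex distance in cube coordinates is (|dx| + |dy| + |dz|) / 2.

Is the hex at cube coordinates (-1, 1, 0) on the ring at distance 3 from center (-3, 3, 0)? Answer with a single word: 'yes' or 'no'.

|px - cx| = |-1 - (-3)| = 2
|py - cy| = |1 - 3| = 2
|pz - cz| = |0 - 0| = 0
distance = (2+2+0)/2 = 4/2 = 2
radius = 3; distance != radius -> no

Answer: no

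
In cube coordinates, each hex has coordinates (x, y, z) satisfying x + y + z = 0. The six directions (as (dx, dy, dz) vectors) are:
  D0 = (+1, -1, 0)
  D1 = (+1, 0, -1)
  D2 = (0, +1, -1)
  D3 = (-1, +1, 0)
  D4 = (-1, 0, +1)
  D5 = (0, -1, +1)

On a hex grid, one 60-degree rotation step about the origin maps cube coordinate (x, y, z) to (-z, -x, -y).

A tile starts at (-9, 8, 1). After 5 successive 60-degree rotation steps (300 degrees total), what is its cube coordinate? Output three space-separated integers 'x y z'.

Start: (-9, 8, 1)
Step 1: (-9, 8, 1) -> (-(1), -(-9), -(8)) = (-1, 9, -8)
Step 2: (-1, 9, -8) -> (-(-8), -(-1), -(9)) = (8, 1, -9)
Step 3: (8, 1, -9) -> (-(-9), -(8), -(1)) = (9, -8, -1)
Step 4: (9, -8, -1) -> (-(-1), -(9), -(-8)) = (1, -9, 8)
Step 5: (1, -9, 8) -> (-(8), -(1), -(-9)) = (-8, -1, 9)

Answer: -8 -1 9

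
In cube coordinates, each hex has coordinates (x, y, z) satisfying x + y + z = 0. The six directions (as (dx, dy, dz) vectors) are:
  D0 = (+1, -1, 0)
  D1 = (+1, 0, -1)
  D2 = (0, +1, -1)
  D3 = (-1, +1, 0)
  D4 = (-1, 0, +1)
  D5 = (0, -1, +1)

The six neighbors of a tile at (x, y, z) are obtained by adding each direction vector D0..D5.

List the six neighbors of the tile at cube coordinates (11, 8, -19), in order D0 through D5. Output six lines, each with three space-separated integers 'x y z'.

Answer: 12 7 -19
12 8 -20
11 9 -20
10 9 -19
10 8 -18
11 7 -18

Derivation:
Center: (11, 8, -19). Add each direction:
  D0: (11, 8, -19) + (1, -1, 0) = (12, 7, -19)
  D1: (11, 8, -19) + (1, 0, -1) = (12, 8, -20)
  D2: (11, 8, -19) + (0, 1, -1) = (11, 9, -20)
  D3: (11, 8, -19) + (-1, 1, 0) = (10, 9, -19)
  D4: (11, 8, -19) + (-1, 0, 1) = (10, 8, -18)
  D5: (11, 8, -19) + (0, -1, 1) = (11, 7, -18)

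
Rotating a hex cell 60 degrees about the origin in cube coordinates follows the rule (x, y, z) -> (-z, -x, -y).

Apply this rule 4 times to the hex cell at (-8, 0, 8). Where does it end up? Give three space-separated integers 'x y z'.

Answer: 8 -8 0

Derivation:
Start: (-8, 0, 8)
Step 1: (-8, 0, 8) -> (-(8), -(-8), -(0)) = (-8, 8, 0)
Step 2: (-8, 8, 0) -> (-(0), -(-8), -(8)) = (0, 8, -8)
Step 3: (0, 8, -8) -> (-(-8), -(0), -(8)) = (8, 0, -8)
Step 4: (8, 0, -8) -> (-(-8), -(8), -(0)) = (8, -8, 0)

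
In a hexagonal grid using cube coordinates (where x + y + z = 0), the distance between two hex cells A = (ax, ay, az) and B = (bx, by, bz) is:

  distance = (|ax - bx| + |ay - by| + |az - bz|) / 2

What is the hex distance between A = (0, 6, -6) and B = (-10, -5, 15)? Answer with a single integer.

Answer: 21

Derivation:
|ax - bx| = |0 - (-10)| = 10
|ay - by| = |6 - (-5)| = 11
|az - bz| = |-6 - 15| = 21
distance = (10 + 11 + 21) / 2 = 42 / 2 = 21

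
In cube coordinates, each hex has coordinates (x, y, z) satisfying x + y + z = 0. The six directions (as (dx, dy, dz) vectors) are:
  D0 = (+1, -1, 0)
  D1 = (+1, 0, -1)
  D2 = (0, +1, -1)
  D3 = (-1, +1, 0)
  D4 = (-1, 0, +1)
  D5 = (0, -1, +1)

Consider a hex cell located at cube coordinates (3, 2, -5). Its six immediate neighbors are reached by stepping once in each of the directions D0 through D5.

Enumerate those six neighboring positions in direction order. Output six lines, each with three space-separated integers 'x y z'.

Answer: 4 1 -5
4 2 -6
3 3 -6
2 3 -5
2 2 -4
3 1 -4

Derivation:
Center: (3, 2, -5). Add each direction:
  D0: (3, 2, -5) + (1, -1, 0) = (4, 1, -5)
  D1: (3, 2, -5) + (1, 0, -1) = (4, 2, -6)
  D2: (3, 2, -5) + (0, 1, -1) = (3, 3, -6)
  D3: (3, 2, -5) + (-1, 1, 0) = (2, 3, -5)
  D4: (3, 2, -5) + (-1, 0, 1) = (2, 2, -4)
  D5: (3, 2, -5) + (0, -1, 1) = (3, 1, -4)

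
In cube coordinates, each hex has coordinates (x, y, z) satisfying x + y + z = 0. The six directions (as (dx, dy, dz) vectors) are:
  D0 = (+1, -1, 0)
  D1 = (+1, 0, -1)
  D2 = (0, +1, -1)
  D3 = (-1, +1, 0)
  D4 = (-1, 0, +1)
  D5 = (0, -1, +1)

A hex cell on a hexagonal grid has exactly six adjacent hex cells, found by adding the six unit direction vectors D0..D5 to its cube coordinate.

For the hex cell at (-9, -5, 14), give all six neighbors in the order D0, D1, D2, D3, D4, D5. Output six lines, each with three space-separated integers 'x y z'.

Center: (-9, -5, 14). Add each direction:
  D0: (-9, -5, 14) + (1, -1, 0) = (-8, -6, 14)
  D1: (-9, -5, 14) + (1, 0, -1) = (-8, -5, 13)
  D2: (-9, -5, 14) + (0, 1, -1) = (-9, -4, 13)
  D3: (-9, -5, 14) + (-1, 1, 0) = (-10, -4, 14)
  D4: (-9, -5, 14) + (-1, 0, 1) = (-10, -5, 15)
  D5: (-9, -5, 14) + (0, -1, 1) = (-9, -6, 15)

Answer: -8 -6 14
-8 -5 13
-9 -4 13
-10 -4 14
-10 -5 15
-9 -6 15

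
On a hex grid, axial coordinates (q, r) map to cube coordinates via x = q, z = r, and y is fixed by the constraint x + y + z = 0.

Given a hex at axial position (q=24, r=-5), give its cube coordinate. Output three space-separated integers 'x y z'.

x = q = 24
z = r = -5
y = -x - z = -(24) - (-5) = -19

Answer: 24 -19 -5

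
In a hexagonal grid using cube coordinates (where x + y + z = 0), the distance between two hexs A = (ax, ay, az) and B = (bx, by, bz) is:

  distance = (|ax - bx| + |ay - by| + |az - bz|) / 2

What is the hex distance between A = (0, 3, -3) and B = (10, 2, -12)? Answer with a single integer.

Answer: 10

Derivation:
|ax - bx| = |0 - 10| = 10
|ay - by| = |3 - 2| = 1
|az - bz| = |-3 - (-12)| = 9
distance = (10 + 1 + 9) / 2 = 20 / 2 = 10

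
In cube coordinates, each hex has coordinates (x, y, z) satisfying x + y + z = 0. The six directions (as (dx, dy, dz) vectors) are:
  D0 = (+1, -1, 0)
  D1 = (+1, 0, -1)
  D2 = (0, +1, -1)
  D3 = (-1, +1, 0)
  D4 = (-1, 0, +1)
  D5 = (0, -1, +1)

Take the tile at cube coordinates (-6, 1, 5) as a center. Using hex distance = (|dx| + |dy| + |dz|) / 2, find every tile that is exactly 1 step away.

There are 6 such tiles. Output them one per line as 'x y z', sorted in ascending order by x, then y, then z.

Answer: -7 1 6
-7 2 5
-6 0 6
-6 2 4
-5 0 5
-5 1 4

Derivation:
Walk ring at distance 1 from (-6, 1, 5):
Start at center + D4*1 = (-7, 1, 6)
  hex 0: (-7, 1, 6)
  hex 1: (-6, 0, 6)
  hex 2: (-5, 0, 5)
  hex 3: (-5, 1, 4)
  hex 4: (-6, 2, 4)
  hex 5: (-7, 2, 5)
Sorted: 6 hexes.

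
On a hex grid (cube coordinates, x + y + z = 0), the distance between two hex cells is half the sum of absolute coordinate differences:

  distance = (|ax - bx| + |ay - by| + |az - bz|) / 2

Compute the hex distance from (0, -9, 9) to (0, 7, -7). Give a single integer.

Answer: 16

Derivation:
|ax - bx| = |0 - 0| = 0
|ay - by| = |-9 - 7| = 16
|az - bz| = |9 - (-7)| = 16
distance = (0 + 16 + 16) / 2 = 32 / 2 = 16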